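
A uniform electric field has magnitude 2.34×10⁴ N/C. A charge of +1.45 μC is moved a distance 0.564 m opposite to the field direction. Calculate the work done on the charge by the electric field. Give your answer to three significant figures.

-0.0191 J

The potential change for a displacement 0.564 m opposite to the field direction is ΔV = +Ed = 1.32×10⁴ V.
W_field = −qΔV = -0.0191 J.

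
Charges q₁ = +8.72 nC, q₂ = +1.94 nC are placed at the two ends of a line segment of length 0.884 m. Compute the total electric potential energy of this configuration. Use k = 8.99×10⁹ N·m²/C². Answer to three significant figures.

The work to assemble the configuration equals its total potential energy, U = Σ kqᵢqⱼ/rᵢⱼ over all pairs.
The separation is r = 0.884 m.
U = (1.72×10⁻⁷) = 1.72×10⁻⁷ J.

1.72×10⁻⁷ J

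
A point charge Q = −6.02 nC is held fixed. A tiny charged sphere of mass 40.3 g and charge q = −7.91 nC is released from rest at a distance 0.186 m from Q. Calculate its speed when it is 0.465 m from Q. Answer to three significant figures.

Only the electrostatic force acts, so mechanical energy is conserved: ½mv² = U₁ − U₂ = kQq(1/r₁ − 1/r₂).
U₁ − U₂ = (8.99×10⁹ N·m²/C²)(-6.02×10⁻⁹ C)(-7.91×10⁻⁹ C)(1/0.186 − 1/0.465) = 1.38×10⁻⁶ J.
v = √(2·1.38×10⁻⁶/0.0403) = 8.28×10⁻³ m/s.

8.28×10⁻³ m/s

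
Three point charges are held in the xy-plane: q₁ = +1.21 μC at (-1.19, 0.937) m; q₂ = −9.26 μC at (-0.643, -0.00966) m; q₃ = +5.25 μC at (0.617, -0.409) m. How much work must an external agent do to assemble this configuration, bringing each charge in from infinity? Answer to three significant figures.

The assembly work is the sum of pairwise potential energies, U = Σ_{i<j} kqᵢqⱼ/rᵢⱼ.
Pair separations: r₁₂ = 1.09 m, r₁₃ = 2.25 m, r₂₃ = 1.32 m.
U = (-0.0921) + (0.0253) + (-0.331) = -0.397 J.

-0.397 J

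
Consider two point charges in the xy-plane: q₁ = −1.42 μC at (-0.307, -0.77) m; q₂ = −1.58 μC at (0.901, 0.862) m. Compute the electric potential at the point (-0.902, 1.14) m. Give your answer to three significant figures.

-1.42×10⁴ V

Electric potential is a scalar, so the contributions from each charge add algebraically: V = Σ kqᵢ/rᵢ.
Distances from the field point to each charge: r₁ = 2.00 m, r₂ = 1.82 m.
V = k[(-1.42×10⁻⁶)/(2.00) + (-1.58×10⁻⁶)/(1.82)] = -1.42×10⁴ V.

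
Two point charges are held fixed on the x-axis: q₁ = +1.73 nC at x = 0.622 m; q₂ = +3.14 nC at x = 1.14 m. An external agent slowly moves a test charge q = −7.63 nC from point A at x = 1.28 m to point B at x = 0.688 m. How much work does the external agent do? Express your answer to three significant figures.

-5.56×10⁻⁷ J

For quasistatic motion the external work equals the change in potential energy: W_ext = qΔV = q(V_B − V_A).
At A: distances to the source charges are 0.658 m, 0.140 m; V_A = Σ kqᵢ/rᵢ = 225 V.
At B: distances to the source charges are 0.0660 m, 0.452 m; V_B = Σ kqᵢ/rᵢ = 298 V.
ΔV = V_B − V_A = 72.8 V.
W_ext = qΔV = (-7.63×10⁻⁹ C)(72.8 V) = -5.56×10⁻⁷ J.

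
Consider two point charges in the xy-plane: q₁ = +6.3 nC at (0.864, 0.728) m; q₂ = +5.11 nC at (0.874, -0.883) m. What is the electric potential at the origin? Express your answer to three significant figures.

87.1 V

The total potential is the scalar sum of each charge's contribution, V = Σ kqᵢ/rᵢ.
Distances from the field point to each charge: r₁ = 1.13 m, r₂ = 1.24 m.
V = k[(6.30×10⁻⁹)/(1.13) + (5.11×10⁻⁹)/(1.24)] = 87.1 V.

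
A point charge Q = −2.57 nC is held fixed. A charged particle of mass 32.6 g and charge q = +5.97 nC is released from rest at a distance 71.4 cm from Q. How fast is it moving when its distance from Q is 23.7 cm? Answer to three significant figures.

Only the electrostatic force acts, so mechanical energy is conserved: ½mv² = U₁ − U₂ = kQq(1/r₁ − 1/r₂).
U₁ − U₂ = (8.99×10⁹ N·m²/C²)(-2.57×10⁻⁹ C)(5.97×10⁻⁹ C)(1/0.714 − 1/0.237) = 3.89×10⁻⁷ J.
v = √(2·3.89×10⁻⁷/0.0326) = 4.88×10⁻³ m/s.

4.88×10⁻³ m/s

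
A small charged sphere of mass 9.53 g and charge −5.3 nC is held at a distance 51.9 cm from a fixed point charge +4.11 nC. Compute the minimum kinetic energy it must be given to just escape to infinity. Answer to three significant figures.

3.77×10⁻⁷ J

To just escape, total mechanical energy must reach zero at infinity: ½mv²_min + U = 0, so ½mv²_min = −U = |kQq|/r.
|U| = |kQq|/r = (8.99×10⁹ N·m²/C²)(4.11×10⁻⁹)(5.30×10⁻⁹)/(0.519) = 3.77×10⁻⁷ J.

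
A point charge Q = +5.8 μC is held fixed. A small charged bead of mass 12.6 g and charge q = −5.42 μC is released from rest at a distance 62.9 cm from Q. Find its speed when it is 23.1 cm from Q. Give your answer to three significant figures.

11.1 m/s

Only the electrostatic force acts, so mechanical energy is conserved: ½mv² = U₁ − U₂ = kQq(1/r₁ − 1/r₂).
U₁ − U₂ = (8.99×10⁹ N·m²/C²)(5.80×10⁻⁶ C)(-5.42×10⁻⁶ C)(1/0.629 − 1/0.231) = 0.774 J.
v = √(2·0.774/0.0126) = 11.1 m/s.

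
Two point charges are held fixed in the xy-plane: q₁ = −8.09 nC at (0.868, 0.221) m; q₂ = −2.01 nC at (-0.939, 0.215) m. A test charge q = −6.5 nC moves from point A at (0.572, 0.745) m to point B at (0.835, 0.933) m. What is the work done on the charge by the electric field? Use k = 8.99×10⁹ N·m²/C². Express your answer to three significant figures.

1.34×10⁻⁷ J

The work done by the electric force is W_field = −ΔU = −q(V_B − V_A) = q(V_A − V_B).
At A: distances to the source charges are 0.602 m, 1.60 m; V_A = Σ kqᵢ/rᵢ = -132 V.
At B: distances to the source charges are 0.713 m, 1.91 m; V_B = Σ kqᵢ/rᵢ = -111 V.
ΔV = V_B − V_A = 20.7 V.
W_field = −qΔV = −(-6.50×10⁻⁹ C)(20.7 V) = 1.34×10⁻⁷ J.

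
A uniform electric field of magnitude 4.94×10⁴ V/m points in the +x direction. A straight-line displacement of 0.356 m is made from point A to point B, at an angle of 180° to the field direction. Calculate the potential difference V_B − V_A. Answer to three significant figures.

1.76×10⁴ V

Only the component of displacement along E changes the potential: ΔV = −E·d·cosθ.
ΔV = −(4.94×10⁴ V/m)(0.356 m)cos180° = 1.76×10⁴ V.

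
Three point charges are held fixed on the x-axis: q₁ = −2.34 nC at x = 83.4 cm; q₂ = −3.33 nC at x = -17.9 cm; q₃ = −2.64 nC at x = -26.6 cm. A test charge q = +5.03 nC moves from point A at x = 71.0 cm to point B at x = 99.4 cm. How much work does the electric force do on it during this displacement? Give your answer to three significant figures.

The work done by the electric force is W_field = −ΔU = −q(V_B − V_A) = q(V_A − V_B).
At A: distances to the source charges are 0.124 m, 0.889 m, 0.976 m; V_A = Σ kqᵢ/rᵢ = -228 V.
At B: distances to the source charges are 0.160 m, 1.17 m, 1.26 m; V_B = Σ kqᵢ/rᵢ = -176 V.
ΔV = V_B − V_A = 51.8 V.
W_field = −qΔV = −(5.03×10⁻⁹ C)(51.8 V) = -2.61×10⁻⁷ J.

-2.61×10⁻⁷ J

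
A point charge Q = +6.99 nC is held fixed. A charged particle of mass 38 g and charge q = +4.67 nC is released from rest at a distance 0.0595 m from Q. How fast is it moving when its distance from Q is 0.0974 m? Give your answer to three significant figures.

Only the electrostatic force acts, so mechanical energy is conserved: ½mv² = U₁ − U₂ = kQq(1/r₁ − 1/r₂).
U₁ − U₂ = (8.99×10⁹ N·m²/C²)(6.99×10⁻⁹ C)(4.67×10⁻⁹ C)(1/0.0595 − 1/0.0974) = 1.92×10⁻⁶ J.
v = √(2·1.92×10⁻⁶/0.0380) = 0.0101 m/s.

0.0101 m/s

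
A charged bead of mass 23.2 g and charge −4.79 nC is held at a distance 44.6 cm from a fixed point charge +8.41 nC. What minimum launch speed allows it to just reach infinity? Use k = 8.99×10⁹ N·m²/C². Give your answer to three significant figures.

8.37×10⁻³ m/s

To just escape, total mechanical energy must reach zero at infinity: ½mv²_min + U = 0, so ½mv²_min = −U = |kQq|/r.
|U| = |kQq|/r = (8.99×10⁹ N·m²/C²)(8.41×10⁻⁹)(4.79×10⁻⁹)/(0.446) = 8.12×10⁻⁷ J.
v_min = √(2|U|/m) = √(2·8.12×10⁻⁷/0.0232) = 8.37×10⁻³ m/s.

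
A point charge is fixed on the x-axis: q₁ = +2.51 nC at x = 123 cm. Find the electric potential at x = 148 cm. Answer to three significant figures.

90.3 V

The total potential is the scalar sum of each charge's contribution, V = Σ kqᵢ/rᵢ.
V = k[(2.51×10⁻⁹)/(0.250)] = 90.3 V.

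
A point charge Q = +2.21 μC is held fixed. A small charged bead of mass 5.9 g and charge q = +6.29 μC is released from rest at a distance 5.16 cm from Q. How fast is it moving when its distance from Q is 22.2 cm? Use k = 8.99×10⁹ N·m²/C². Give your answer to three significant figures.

25.1 m/s

Only the electrostatic force acts, so mechanical energy is conserved: ½mv² = U₁ − U₂ = kQq(1/r₁ − 1/r₂).
U₁ − U₂ = (8.99×10⁹ N·m²/C²)(2.21×10⁻⁶ C)(6.29×10⁻⁶ C)(1/0.0516 − 1/0.222) = 1.86 J.
v = √(2·1.86/5.90×10⁻³) = 25.1 m/s.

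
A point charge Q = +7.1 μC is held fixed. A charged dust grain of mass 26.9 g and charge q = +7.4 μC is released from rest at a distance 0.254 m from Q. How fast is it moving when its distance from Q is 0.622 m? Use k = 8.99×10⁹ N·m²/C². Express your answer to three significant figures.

9.04 m/s

Only the electrostatic force acts, so mechanical energy is conserved: ½mv² = U₁ − U₂ = kQq(1/r₁ − 1/r₂).
U₁ − U₂ = (8.99×10⁹ N·m²/C²)(7.10×10⁻⁶ C)(7.40×10⁻⁶ C)(1/0.254 − 1/0.622) = 1.10 J.
v = √(2·1.10/0.0269) = 9.04 m/s.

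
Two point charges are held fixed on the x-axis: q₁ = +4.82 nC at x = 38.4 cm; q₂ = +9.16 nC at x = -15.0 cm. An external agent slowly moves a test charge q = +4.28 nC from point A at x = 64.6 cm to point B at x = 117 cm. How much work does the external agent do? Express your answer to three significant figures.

-6.48×10⁻⁷ J

For quasistatic motion the external work equals the change in potential energy: W_ext = qΔV = q(V_B − V_A).
At A: distances to the source charges are 0.262 m, 0.796 m; V_A = Σ kqᵢ/rᵢ = 269 V.
At B: distances to the source charges are 0.786 m, 1.32 m; V_B = Σ kqᵢ/rᵢ = 118 V.
ΔV = V_B − V_A = -151 V.
W_ext = qΔV = (4.28×10⁻⁹ C)(-151 V) = -6.48×10⁻⁷ J.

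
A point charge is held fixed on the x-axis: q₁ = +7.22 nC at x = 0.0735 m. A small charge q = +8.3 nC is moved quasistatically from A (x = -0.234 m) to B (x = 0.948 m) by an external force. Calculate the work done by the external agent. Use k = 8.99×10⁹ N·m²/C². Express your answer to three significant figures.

-1.14×10⁻⁶ J

For quasistatic motion the external work equals the change in potential energy: W_ext = qΔV = q(V_B − V_A).
At A: distance to the source charge is 0.307 m; V_A = kq₁/r = 211 V.
At B: distance to the source charge is 0.874 m; V_B = kq₁/r = 74.2 V.
ΔV = V_B − V_A = -137 V.
W_ext = qΔV = (8.30×10⁻⁹ C)(-137 V) = -1.14×10⁻⁶ J.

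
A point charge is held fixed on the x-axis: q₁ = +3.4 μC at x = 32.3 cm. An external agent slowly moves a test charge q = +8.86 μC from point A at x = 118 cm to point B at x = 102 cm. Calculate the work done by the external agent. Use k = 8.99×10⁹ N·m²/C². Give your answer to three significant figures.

0.0725 J

For quasistatic motion the external work equals the change in potential energy: W_ext = qΔV = q(V_B − V_A).
At A: distance to the source charge is 0.857 m; V_A = kq₁/r = 3.57×10⁴ V.
At B: distance to the source charge is 0.697 m; V_B = kq₁/r = 4.39×10⁴ V.
ΔV = V_B − V_A = 8190 V.
W_ext = qΔV = (8.86×10⁻⁶ C)(8190 V) = 0.0725 J.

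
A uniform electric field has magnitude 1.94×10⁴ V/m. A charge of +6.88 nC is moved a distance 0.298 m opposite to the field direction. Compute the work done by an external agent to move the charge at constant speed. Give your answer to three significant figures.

3.98×10⁻⁵ J

The potential change for a displacement 0.298 m opposite to the field direction is ΔV = +Ed = 5780 V.
W_ext = qΔV = 3.98×10⁻⁵ J.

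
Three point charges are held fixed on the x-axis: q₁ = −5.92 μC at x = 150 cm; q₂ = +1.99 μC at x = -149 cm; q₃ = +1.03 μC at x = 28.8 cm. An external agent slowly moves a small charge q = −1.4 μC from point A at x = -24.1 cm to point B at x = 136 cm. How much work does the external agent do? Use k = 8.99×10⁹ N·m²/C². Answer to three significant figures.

0.513 J

For quasistatic motion the external work equals the change in potential energy: W_ext = qΔV = q(V_B − V_A).
At A: distances to the source charges are 1.74 m, 1.25 m, 0.529 m; V_A = Σ kqᵢ/rᵢ = 1260 V.
At B: distances to the source charges are 0.140 m, 2.85 m, 1.07 m; V_B = Σ kqᵢ/rᵢ = -3.65×10⁵ V.
ΔV = V_B − V_A = -3.66×10⁵ V.
W_ext = qΔV = (-1.40×10⁻⁶ C)(-3.66×10⁵ V) = 0.513 J.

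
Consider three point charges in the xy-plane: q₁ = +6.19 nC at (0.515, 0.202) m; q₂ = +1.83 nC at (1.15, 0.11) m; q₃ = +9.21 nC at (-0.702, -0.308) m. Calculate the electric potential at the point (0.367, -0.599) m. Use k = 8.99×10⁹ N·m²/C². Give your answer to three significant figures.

The total potential is the scalar sum of each charge's contribution, V = Σ kqᵢ/rᵢ.
Distances from the field point to each charge: r₁ = 0.815 m, r₂ = 1.06 m, r₃ = 1.11 m.
V = k[(6.19×10⁻⁹)/(0.815) + (1.83×10⁻⁹)/(1.06) + (9.21×10⁻⁹)/(1.11)] = 159 V.

159 V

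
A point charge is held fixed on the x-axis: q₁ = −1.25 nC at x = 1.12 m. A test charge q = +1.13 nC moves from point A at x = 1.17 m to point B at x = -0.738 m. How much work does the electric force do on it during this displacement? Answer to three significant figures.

The work done by the electric force is W_field = −ΔU = −q(V_B − V_A) = q(V_A − V_B).
At A: distance to the source charge is 0.0500 m; V_A = kq₁/r = -225 V.
At B: distance to the source charge is 1.86 m; V_B = kq₁/r = -6.05 V.
ΔV = V_B − V_A = 219 V.
W_field = −qΔV = −(1.13×10⁻⁹ C)(219 V) = -2.47×10⁻⁷ J.

-2.47×10⁻⁷ J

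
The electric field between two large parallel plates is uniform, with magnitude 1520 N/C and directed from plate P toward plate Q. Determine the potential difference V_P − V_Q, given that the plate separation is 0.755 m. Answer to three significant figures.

In a uniform field, potential decreases in the direction of E: ΔV = −E·d for a displacement d parallel to E.
Going from Q to P is a displacement of 0.755 m opposite to the field, so V_P − V_Q = +Ed = 1150 V.

1150 V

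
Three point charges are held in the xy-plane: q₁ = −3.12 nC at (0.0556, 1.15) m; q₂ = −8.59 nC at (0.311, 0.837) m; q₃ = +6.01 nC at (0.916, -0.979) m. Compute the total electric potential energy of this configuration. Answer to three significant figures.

2.81×10⁻⁷ J

The assembly work is the sum of pairwise potential energies, U = Σ_{i<j} kqᵢqⱼ/rᵢⱼ.
Pair separations: r₁₂ = 0.404 m, r₁₃ = 2.30 m, r₂₃ = 1.91 m.
U = (5.96×10⁻⁷) + (-7.34×10⁻⁸) + (-2.42×10⁻⁷) = 2.81×10⁻⁷ J.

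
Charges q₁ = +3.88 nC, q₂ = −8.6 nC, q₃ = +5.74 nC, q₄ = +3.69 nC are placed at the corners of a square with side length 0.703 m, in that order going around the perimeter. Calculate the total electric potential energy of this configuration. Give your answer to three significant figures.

-6.90×10⁻⁷ J

The assembly work is the sum of pairwise potential energies, U = Σ_{i<j} kqᵢqⱼ/rᵢⱼ.
The four side pairs have separation 0.703 m and the two diagonal pairs 0.994 m.
Summing all 6 pair terms gives U = -6.90×10⁻⁷ J.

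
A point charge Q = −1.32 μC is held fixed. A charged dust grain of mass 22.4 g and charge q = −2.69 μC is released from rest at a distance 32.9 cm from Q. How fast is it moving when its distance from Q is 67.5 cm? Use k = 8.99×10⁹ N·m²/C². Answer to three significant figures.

2.11 m/s

Only the electrostatic force acts, so mechanical energy is conserved: ½mv² = U₁ − U₂ = kQq(1/r₁ − 1/r₂).
U₁ − U₂ = (8.99×10⁹ N·m²/C²)(-1.32×10⁻⁶ C)(-2.69×10⁻⁶ C)(1/0.329 − 1/0.675) = 0.0497 J.
v = √(2·0.0497/0.0224) = 2.11 m/s.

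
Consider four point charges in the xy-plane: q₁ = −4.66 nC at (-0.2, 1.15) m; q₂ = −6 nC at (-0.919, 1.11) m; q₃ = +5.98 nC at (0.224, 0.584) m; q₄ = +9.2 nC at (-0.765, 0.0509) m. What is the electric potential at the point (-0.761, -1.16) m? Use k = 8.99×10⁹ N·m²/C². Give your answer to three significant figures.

53.8 V

The total potential is the scalar sum of each charge's contribution, V = Σ kqᵢ/rᵢ.
Distances from the field point to each charge: r₁ = 2.38 m, r₂ = 2.28 m, r₃ = 2.00 m, r₄ = 1.21 m.
V = k[(-4.66×10⁻⁹)/(2.38) + (-6.00×10⁻⁹)/(2.28) + (5.98×10⁻⁹)/(2.00) + (9.20×10⁻⁹)/(1.21)] = 53.8 V.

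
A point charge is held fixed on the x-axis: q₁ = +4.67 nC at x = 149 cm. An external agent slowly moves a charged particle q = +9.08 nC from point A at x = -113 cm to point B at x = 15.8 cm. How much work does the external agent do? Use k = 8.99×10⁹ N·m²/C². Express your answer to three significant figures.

For quasistatic motion the external work equals the change in potential energy: W_ext = qΔV = q(V_B − V_A).
At A: distance to the source charge is 2.62 m; V_A = kq₁/r = 16.0 V.
At B: distance to the source charge is 1.33 m; V_B = kq₁/r = 31.5 V.
ΔV = V_B − V_A = 15.5 V.
W_ext = qΔV = (9.08×10⁻⁹ C)(15.5 V) = 1.41×10⁻⁷ J.

1.41×10⁻⁷ J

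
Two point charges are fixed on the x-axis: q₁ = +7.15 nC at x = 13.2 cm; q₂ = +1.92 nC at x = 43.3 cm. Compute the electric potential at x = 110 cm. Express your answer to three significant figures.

Electric potential is a scalar, so the contributions from each charge add algebraically: V = Σ kqᵢ/rᵢ.
Distances from the field point to each charge: r₁ = 0.968 m, r₂ = 0.667 m.
V = k[(7.15×10⁻⁹)/(0.968) + (1.92×10⁻⁹)/(0.667)] = 92.3 V.

92.3 V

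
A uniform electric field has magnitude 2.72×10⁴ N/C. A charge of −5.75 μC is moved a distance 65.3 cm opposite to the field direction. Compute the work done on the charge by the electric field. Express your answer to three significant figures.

The potential change for a displacement 65.3 cm opposite to the field direction is ΔV = +Ed = 1.78×10⁴ V.
W_field = −qΔV = 0.102 J.

0.102 J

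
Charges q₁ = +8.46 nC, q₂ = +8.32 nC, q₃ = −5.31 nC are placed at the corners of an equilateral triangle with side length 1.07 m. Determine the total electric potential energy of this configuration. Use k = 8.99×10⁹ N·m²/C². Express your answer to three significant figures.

The assembly work is the sum of pairwise potential energies, U = Σ_{i<j} kqᵢqⱼ/rᵢⱼ.
All three pair separations equal the side length, 1.07 m.
U = (5.91×10⁻⁷) + (-3.77×10⁻⁷) + (-3.71×10⁻⁷) = -1.57×10⁻⁷ J.

-1.57×10⁻⁷ J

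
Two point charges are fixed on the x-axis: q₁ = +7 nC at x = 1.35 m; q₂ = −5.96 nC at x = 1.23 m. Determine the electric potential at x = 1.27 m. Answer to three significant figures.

The total potential is the scalar sum of each charge's contribution, V = Σ kqᵢ/rᵢ.
Distances from the field point to each charge: r₁ = 0.0800 m, r₂ = 0.0400 m.
V = k[(7.00×10⁻⁹)/(0.0800) + (-5.96×10⁻⁹)/(0.0400)] = -553 V.

-553 V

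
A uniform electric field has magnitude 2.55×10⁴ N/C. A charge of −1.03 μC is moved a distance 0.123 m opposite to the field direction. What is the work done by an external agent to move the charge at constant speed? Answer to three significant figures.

The potential change for a displacement 0.123 m opposite to the field direction is ΔV = +Ed = 3140 V.
W_ext = qΔV = -3.23×10⁻³ J.

-3.23×10⁻³ J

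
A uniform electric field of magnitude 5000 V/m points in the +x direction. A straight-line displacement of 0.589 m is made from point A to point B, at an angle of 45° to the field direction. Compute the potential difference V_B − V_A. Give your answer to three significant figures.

-2080 V

Only the component of displacement along E changes the potential: ΔV = −E·d·cosθ.
ΔV = −(5000 V/m)(0.589 m)cos45° = -2080 V.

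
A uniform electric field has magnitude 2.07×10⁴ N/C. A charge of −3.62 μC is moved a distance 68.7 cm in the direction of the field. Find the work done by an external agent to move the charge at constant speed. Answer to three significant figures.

The potential change for a displacement 68.7 cm in the direction of the field is ΔV = −Ed = -1.42×10⁴ V.
W_ext = qΔV = 0.0515 J.

0.0515 J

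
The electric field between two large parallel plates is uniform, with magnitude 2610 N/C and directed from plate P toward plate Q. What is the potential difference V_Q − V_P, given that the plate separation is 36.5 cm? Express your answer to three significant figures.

-953 V

In a uniform field, potential decreases in the direction of E: ΔV = −E·d for a displacement d parallel to E.
Going from P to Q is a displacement of 36.5 cm along the field, so V_Q − V_P = −Ed = -953 V.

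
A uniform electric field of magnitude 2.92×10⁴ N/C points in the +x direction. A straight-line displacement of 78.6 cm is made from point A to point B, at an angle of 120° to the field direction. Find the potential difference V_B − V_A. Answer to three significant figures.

1.15×10⁴ V

Only the component of displacement along E changes the potential: ΔV = −E·d·cosθ.
ΔV = −(2.92×10⁴ V/m)(0.786 m)cos120° = 1.15×10⁴ V.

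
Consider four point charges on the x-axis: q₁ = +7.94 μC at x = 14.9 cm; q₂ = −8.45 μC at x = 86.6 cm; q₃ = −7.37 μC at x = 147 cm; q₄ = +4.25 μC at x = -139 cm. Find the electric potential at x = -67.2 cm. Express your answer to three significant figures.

Electric potential is a scalar, so the contributions from each charge add algebraically: V = Σ kqᵢ/rᵢ.
Distances from the field point to each charge: r₁ = 0.821 m, r₂ = 1.54 m, r₃ = 2.14 m, r₄ = 0.718 m.
V = k[(7.94×10⁻⁶)/(0.821) + (-8.45×10⁻⁶)/(1.54) + (-7.37×10⁻⁶)/(2.14) + (4.25×10⁻⁶)/(0.718)] = 5.98×10⁴ V.

5.98×10⁴ V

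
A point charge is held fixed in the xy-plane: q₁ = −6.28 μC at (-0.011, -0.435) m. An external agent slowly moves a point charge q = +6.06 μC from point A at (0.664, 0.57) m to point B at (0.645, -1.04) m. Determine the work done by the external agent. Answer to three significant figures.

-0.101 J

For quasistatic motion the external work equals the change in potential energy: W_ext = qΔV = q(V_B − V_A).
At A: distance to the source charge is 1.21 m; V_A = kq₁/r = -4.66×10⁴ V.
At B: distance to the source charge is 0.892 m; V_B = kq₁/r = -6.33×10⁴ V.
ΔV = V_B − V_A = -1.66×10⁴ V.
W_ext = qΔV = (6.06×10⁻⁶ C)(-1.66×10⁴ V) = -0.101 J.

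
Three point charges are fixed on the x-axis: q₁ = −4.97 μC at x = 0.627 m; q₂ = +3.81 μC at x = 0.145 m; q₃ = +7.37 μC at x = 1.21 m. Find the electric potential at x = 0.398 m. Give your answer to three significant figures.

2.19×10⁴ V

Electric potential is a scalar, so the contributions from each charge add algebraically: V = Σ kqᵢ/rᵢ.
Distances from the field point to each charge: r₁ = 0.229 m, r₂ = 0.253 m, r₃ = 0.812 m.
V = k[(-4.97×10⁻⁶)/(0.229) + (3.81×10⁻⁶)/(0.253) + (7.37×10⁻⁶)/(0.812)] = 2.19×10⁴ V.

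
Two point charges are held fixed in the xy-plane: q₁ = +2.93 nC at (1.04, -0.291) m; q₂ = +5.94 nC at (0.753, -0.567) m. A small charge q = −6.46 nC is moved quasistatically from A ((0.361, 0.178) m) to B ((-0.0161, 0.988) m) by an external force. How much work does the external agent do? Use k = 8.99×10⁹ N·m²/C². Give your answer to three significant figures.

3.15×10⁻⁷ J

For quasistatic motion the external work equals the change in potential energy: W_ext = qΔV = q(V_B − V_A).
At A: distances to the source charges are 0.825 m, 0.842 m; V_A = Σ kqᵢ/rᵢ = 95.4 V.
At B: distances to the source charges are 1.66 m, 1.73 m; V_B = Σ kqᵢ/rᵢ = 46.7 V.
ΔV = V_B − V_A = -48.7 V.
W_ext = qΔV = (-6.46×10⁻⁹ C)(-48.7 V) = 3.15×10⁻⁷ J.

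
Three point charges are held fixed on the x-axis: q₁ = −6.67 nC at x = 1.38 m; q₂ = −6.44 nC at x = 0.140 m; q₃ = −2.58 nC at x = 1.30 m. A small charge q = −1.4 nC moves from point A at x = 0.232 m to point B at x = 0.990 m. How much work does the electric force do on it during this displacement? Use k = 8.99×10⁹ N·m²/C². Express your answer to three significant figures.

The work done by the electric force is W_field = −ΔU = −q(V_B − V_A) = q(V_A − V_B).
At A: distances to the source charges are 1.15 m, 0.0920 m, 1.07 m; V_A = Σ kqᵢ/rᵢ = -703 V.
At B: distances to the source charges are 0.390 m, 0.850 m, 0.310 m; V_B = Σ kqᵢ/rᵢ = -297 V.
ΔV = V_B − V_A = 407 V.
W_field = −qΔV = −(-1.40×10⁻⁹ C)(407 V) = 5.69×10⁻⁷ J.

5.69×10⁻⁷ J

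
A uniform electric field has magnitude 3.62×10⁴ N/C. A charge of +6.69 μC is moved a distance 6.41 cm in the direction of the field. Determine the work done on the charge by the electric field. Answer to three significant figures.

0.0155 J

The potential change for a displacement 6.41 cm in the direction of the field is ΔV = −Ed = -2320 V.
W_field = −qΔV = 0.0155 J.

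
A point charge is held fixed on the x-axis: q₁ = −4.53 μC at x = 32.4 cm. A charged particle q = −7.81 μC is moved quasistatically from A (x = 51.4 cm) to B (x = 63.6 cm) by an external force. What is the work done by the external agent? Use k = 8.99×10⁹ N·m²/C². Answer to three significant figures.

-0.655 J

For quasistatic motion the external work equals the change in potential energy: W_ext = qΔV = q(V_B − V_A).
At A: distance to the source charge is 0.190 m; V_A = kq₁/r = -2.14×10⁵ V.
At B: distance to the source charge is 0.312 m; V_B = kq₁/r = -1.31×10⁵ V.
ΔV = V_B − V_A = 8.38×10⁴ V.
W_ext = qΔV = (-7.81×10⁻⁶ C)(8.38×10⁴ V) = -0.655 J.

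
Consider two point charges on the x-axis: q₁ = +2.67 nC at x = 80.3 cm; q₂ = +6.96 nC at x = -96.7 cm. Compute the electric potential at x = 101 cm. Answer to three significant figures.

148 V

Electric potential is a scalar, so the contributions from each charge add algebraically: V = Σ kqᵢ/rᵢ.
Distances from the field point to each charge: r₁ = 0.207 m, r₂ = 1.98 m.
V = k[(2.67×10⁻⁹)/(0.207) + (6.96×10⁻⁹)/(1.98)] = 148 V.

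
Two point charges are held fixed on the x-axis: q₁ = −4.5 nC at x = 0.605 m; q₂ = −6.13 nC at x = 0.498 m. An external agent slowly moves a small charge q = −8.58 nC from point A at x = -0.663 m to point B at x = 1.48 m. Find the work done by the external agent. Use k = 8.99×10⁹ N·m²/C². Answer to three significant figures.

For quasistatic motion the external work equals the change in potential energy: W_ext = qΔV = q(V_B − V_A).
At A: distances to the source charges are 1.27 m, 1.16 m; V_A = Σ kqᵢ/rᵢ = -79.4 V.
At B: distances to the source charges are 0.875 m, 0.982 m; V_B = Σ kqᵢ/rᵢ = -102 V.
ΔV = V_B − V_A = -23.0 V.
W_ext = qΔV = (-8.58×10⁻⁹ C)(-23.0 V) = 1.97×10⁻⁷ J.

1.97×10⁻⁷ J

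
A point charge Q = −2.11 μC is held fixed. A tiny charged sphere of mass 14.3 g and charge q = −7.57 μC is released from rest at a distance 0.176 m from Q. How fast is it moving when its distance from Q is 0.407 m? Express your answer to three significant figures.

Only the electrostatic force acts, so mechanical energy is conserved: ½mv² = U₁ − U₂ = kQq(1/r₁ − 1/r₂).
U₁ − U₂ = (8.99×10⁹ N·m²/C²)(-2.11×10⁻⁶ C)(-7.57×10⁻⁶ C)(1/0.176 − 1/0.407) = 0.463 J.
v = √(2·0.463/0.0143) = 8.05 m/s.

8.05 m/s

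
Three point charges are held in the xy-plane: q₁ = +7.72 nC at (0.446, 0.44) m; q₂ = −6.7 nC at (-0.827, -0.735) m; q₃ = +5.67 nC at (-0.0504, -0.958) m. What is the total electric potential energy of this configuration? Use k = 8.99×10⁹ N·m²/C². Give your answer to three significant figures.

The work to assemble the configuration equals its total potential energy, U = Σ kqᵢqⱼ/rᵢⱼ over all pairs.
Pair separations: r₁₂ = 1.73 m, r₁₃ = 1.48 m, r₂₃ = 0.808 m.
U = (-2.68×10⁻⁷) + (2.65×10⁻⁷) + (-4.23×10⁻⁷) = -4.26×10⁻⁷ J.

-4.26×10⁻⁷ J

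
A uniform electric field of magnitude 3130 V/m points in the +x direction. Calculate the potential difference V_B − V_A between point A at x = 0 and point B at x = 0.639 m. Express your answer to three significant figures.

In a uniform field, potential decreases in the direction of E: V_B − V_A = −E·Δx.
V_B − V_A = −(3130 V/m)(0.639 m) = -2000 V.

-2000 V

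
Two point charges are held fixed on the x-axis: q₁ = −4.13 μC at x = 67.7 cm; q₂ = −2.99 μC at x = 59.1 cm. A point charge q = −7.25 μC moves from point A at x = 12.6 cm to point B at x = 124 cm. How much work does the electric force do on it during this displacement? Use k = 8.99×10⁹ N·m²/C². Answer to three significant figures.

The work done by the electric force is W_field = −ΔU = −q(V_B − V_A) = q(V_A − V_B).
At A: distances to the source charges are 0.551 m, 0.465 m; V_A = Σ kqᵢ/rᵢ = -1.25×10⁵ V.
At B: distances to the source charges are 0.563 m, 0.649 m; V_B = Σ kqᵢ/rᵢ = -1.07×10⁵ V.
ΔV = V_B − V_A = 1.78×10⁴ V.
W_field = −qΔV = −(-7.25×10⁻⁶ C)(1.78×10⁴ V) = 0.129 J.

0.129 J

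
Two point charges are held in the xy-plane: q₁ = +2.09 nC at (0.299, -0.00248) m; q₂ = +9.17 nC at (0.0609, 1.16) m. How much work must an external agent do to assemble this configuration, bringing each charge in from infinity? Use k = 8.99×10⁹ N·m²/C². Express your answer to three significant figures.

The assembly work is the sum of pairwise potential energies, U = Σ_{i<j} kqᵢqⱼ/rᵢⱼ.
Pair separations: r₁₂ = 1.19 m.
U = (1.45×10⁻⁷) = 1.45×10⁻⁷ J.

1.45×10⁻⁷ J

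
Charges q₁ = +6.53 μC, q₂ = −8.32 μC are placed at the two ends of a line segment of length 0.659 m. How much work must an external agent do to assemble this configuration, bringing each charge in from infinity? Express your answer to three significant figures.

The work to assemble the configuration equals its total potential energy, U = Σ kqᵢqⱼ/rᵢⱼ over all pairs.
The separation is r = 0.659 m.
U = (-0.741) = -0.741 J.

-0.741 J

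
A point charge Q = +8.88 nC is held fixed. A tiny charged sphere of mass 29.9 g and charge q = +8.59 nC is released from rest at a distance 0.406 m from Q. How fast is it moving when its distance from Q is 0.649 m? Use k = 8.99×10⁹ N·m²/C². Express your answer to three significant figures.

6.50×10⁻³ m/s

Only the electrostatic force acts, so mechanical energy is conserved: ½mv² = U₁ − U₂ = kQq(1/r₁ − 1/r₂).
U₁ − U₂ = (8.99×10⁹ N·m²/C²)(8.88×10⁻⁹ C)(8.59×10⁻⁹ C)(1/0.406 − 1/0.649) = 6.32×10⁻⁷ J.
v = √(2·6.32×10⁻⁷/0.0299) = 6.50×10⁻³ m/s.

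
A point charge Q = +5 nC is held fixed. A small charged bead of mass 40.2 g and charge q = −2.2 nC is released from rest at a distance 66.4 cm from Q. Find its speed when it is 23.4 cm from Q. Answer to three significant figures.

Only the electrostatic force acts, so mechanical energy is conserved: ½mv² = U₁ − U₂ = kQq(1/r₁ − 1/r₂).
U₁ − U₂ = (8.99×10⁹ N·m²/C²)(5.00×10⁻⁹ C)(-2.20×10⁻⁹ C)(1/0.664 − 1/0.234) = 2.74×10⁻⁷ J.
v = √(2·2.74×10⁻⁷/0.0402) = 3.69×10⁻³ m/s.

3.69×10⁻³ m/s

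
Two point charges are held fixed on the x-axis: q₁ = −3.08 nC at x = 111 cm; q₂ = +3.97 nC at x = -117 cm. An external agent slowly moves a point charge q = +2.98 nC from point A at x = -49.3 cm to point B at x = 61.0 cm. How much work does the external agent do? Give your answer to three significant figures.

-2.11×10⁻⁷ J

For quasistatic motion the external work equals the change in potential energy: W_ext = qΔV = q(V_B − V_A).
At A: distances to the source charges are 1.60 m, 0.677 m; V_A = Σ kqᵢ/rᵢ = 35.4 V.
At B: distances to the source charges are 0.500 m, 1.78 m; V_B = Σ kqᵢ/rᵢ = -35.3 V.
ΔV = V_B − V_A = -70.8 V.
W_ext = qΔV = (2.98×10⁻⁹ C)(-70.8 V) = -2.11×10⁻⁷ J.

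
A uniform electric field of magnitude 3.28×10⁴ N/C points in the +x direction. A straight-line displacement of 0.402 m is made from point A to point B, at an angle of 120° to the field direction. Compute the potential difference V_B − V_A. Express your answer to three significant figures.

6590 V

Only the component of displacement along E changes the potential: ΔV = −E·d·cosθ.
ΔV = −(3.28×10⁴ V/m)(0.402 m)cos120° = 6590 V.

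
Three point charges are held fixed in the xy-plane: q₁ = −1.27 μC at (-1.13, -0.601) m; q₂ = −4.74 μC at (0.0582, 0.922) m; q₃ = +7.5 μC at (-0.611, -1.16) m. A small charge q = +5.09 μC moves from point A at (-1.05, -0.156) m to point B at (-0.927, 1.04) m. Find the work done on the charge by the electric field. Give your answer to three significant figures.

The work done by the electric force is W_field = −ΔU = −q(V_B − V_A) = q(V_A − V_B).
At A: distances to the source charges are 0.452 m, 1.55 m, 1.10 m; V_A = Σ kqᵢ/rᵢ = 8720 V.
At B: distances to the source charges are 1.65 m, 0.992 m, 2.22 m; V_B = Σ kqᵢ/rᵢ = -1.95×10⁴ V.
ΔV = V_B − V_A = -2.82×10⁴ V.
W_field = −qΔV = −(5.09×10⁻⁶ C)(-2.82×10⁴ V) = 0.144 J.

0.144 J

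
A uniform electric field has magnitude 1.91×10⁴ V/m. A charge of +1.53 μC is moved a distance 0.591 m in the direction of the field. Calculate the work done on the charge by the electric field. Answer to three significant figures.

The potential change for a displacement 0.591 m in the direction of the field is ΔV = −Ed = -1.13×10⁴ V.
W_field = −qΔV = 0.0173 J.

0.0173 J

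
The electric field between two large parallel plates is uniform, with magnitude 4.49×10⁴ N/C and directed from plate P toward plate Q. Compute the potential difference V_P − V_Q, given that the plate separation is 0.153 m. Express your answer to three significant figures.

6870 V

In a uniform field, potential decreases in the direction of E: ΔV = −E·d for a displacement d parallel to E.
Going from Q to P is a displacement of 0.153 m opposite to the field, so V_P − V_Q = +Ed = 6870 V.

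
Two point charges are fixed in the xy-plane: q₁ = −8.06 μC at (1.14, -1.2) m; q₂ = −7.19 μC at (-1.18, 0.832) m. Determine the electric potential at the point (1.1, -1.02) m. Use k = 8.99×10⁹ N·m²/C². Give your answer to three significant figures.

-4.15×10⁵ V

Electric potential is a scalar, so the contributions from each charge add algebraically: V = Σ kqᵢ/rᵢ.
Distances from the field point to each charge: r₁ = 0.184 m, r₂ = 2.94 m.
V = k[(-8.06×10⁻⁶)/(0.184) + (-7.19×10⁻⁶)/(2.94)] = -4.15×10⁵ V.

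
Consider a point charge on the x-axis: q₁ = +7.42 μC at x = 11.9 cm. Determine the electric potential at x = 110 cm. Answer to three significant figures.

6.80×10⁴ V

The total potential is the scalar sum of each charge's contribution, V = Σ kqᵢ/rᵢ.
V = k[(7.42×10⁻⁶)/(0.981)] = 6.80×10⁴ V.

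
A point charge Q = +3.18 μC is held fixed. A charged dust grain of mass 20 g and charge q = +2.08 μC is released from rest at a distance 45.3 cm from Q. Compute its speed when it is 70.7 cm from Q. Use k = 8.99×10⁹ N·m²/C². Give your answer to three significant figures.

2.17 m/s

Only the electrostatic force acts, so mechanical energy is conserved: ½mv² = U₁ − U₂ = kQq(1/r₁ − 1/r₂).
U₁ − U₂ = (8.99×10⁹ N·m²/C²)(3.18×10⁻⁶ C)(2.08×10⁻⁶ C)(1/0.453 − 1/0.707) = 0.0472 J.
v = √(2·0.0472/0.0200) = 2.17 m/s.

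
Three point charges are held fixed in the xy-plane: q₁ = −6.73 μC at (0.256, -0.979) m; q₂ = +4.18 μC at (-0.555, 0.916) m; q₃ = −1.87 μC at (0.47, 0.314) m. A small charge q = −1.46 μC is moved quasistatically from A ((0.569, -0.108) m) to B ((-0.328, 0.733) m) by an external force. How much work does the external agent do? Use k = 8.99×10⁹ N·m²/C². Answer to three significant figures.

For quasistatic motion the external work equals the change in potential energy: W_ext = qΔV = q(V_B − V_A).
At A: distances to the source charges are 0.926 m, 1.52 m, 0.433 m; V_A = Σ kqᵢ/rᵢ = -7.94×10⁴ V.
At B: distances to the source charges are 1.81 m, 0.292 m, 0.901 m; V_B = Σ kqᵢ/rᵢ = 7.68×10⁴ V.
ΔV = V_B − V_A = 1.56×10⁵ V.
W_ext = qΔV = (-1.46×10⁻⁶ C)(1.56×10⁵ V) = -0.228 J.

-0.228 J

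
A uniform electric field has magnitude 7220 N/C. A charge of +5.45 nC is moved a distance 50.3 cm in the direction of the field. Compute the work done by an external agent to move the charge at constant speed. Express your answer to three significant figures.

-1.98×10⁻⁵ J

The potential change for a displacement 50.3 cm in the direction of the field is ΔV = −Ed = -3630 V.
W_ext = qΔV = -1.98×10⁻⁵ J.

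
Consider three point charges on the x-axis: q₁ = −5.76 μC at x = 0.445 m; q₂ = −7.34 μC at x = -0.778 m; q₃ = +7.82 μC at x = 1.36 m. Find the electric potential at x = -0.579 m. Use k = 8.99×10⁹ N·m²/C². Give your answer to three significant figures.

-3.46×10⁵ V

Electric potential is a scalar, so the contributions from each charge add algebraically: V = Σ kqᵢ/rᵢ.
Distances from the field point to each charge: r₁ = 1.02 m, r₂ = 0.199 m, r₃ = 1.94 m.
V = k[(-5.76×10⁻⁶)/(1.02) + (-7.34×10⁻⁶)/(0.199) + (7.82×10⁻⁶)/(1.94)] = -3.46×10⁵ V.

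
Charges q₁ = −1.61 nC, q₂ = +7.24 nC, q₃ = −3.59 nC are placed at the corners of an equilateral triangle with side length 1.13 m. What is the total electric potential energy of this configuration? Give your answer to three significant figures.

-2.54×10⁻⁷ J

The work to assemble the configuration equals its total potential energy, U = Σ kqᵢqⱼ/rᵢⱼ over all pairs.
All three pair separations equal the side length, 1.13 m.
U = (-9.27×10⁻⁸) + (4.60×10⁻⁸) + (-2.07×10⁻⁷) = -2.54×10⁻⁷ J.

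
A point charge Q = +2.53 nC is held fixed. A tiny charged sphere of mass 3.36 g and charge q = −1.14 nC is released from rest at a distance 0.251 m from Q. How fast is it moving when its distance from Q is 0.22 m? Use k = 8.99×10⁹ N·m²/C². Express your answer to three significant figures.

Only the electrostatic force acts, so mechanical energy is conserved: ½mv² = U₁ − U₂ = kQq(1/r₁ − 1/r₂).
U₁ − U₂ = (8.99×10⁹ N·m²/C²)(2.53×10⁻⁹ C)(-1.14×10⁻⁹ C)(1/0.251 − 1/0.220) = 1.46×10⁻⁸ J.
v = √(2·1.46×10⁻⁸/3.36×10⁻³) = 2.94×10⁻³ m/s.

2.94×10⁻³ m/s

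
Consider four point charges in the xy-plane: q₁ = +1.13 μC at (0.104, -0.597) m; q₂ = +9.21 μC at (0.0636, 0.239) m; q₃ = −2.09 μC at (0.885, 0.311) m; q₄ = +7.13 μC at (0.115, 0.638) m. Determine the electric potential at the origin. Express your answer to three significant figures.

The total potential is the scalar sum of each charge's contribution, V = Σ kqᵢ/rᵢ.
Distances from the field point to each charge: r₁ = 0.606 m, r₂ = 0.247 m, r₃ = 0.938 m, r₄ = 0.648 m.
V = k[(1.13×10⁻⁶)/(0.606) + (9.21×10⁻⁶)/(0.247) + (-2.09×10⁻⁶)/(0.938) + (7.13×10⁻⁶)/(0.648)] = 4.30×10⁵ V.

4.30×10⁵ V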